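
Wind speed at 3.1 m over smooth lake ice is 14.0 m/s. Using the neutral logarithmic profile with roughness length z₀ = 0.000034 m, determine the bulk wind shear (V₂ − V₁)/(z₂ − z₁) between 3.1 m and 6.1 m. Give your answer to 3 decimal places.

Log law: V₂ = V₁ · ln(z₂/z₀)/ln(z₁/z₀) = 14.0 × 12.0974/11.4206 = 14.8298 m/s
ΔV/Δz = (14.8298 − 14.0)/(6.1 − 3.1) = 0.8298/3.0000 = 0.27659 m/s/m

0.277 m/s/m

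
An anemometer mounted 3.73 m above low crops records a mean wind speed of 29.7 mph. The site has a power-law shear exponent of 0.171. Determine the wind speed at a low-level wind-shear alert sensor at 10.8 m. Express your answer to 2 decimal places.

Power-law profile: V₂ = V₁ · (z₂/z₁)^α
V₂ = 29.7 × (10.8/3.73)^0.171 = 29.7 × (2.8954)^0.171
    = 29.7 × 1.1994 = 35.6213 mph

35.62 mph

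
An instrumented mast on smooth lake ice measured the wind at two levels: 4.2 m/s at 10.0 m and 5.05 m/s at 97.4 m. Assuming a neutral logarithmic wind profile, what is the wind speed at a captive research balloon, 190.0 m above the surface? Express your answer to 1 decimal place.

5.3 m/s

Log law: V ∝ ln(z/z₀). From the pair, with r = V₁/V₂ = 0.83168,
ln z₀ = (ln z₁ − r·ln z₂)/(1 − r) = (2.3026 − 0.83168×4.5788)/0.16832 = -8.9447 → z₀ = 0.0001304 m
V₃ = V₁ · ln(z₃/z₀)/ln(z₁/z₀) = 4.2 × 14.1917/11.2473 = 5.2995 m/s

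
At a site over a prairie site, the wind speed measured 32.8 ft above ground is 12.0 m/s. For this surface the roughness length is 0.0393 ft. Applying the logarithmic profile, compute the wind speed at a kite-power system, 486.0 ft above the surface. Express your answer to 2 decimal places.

Log law: V(z) ∝ ln(z/z₀), so V₂/V₁ = ln(z₂/z₀) / ln(z₁/z₀).
ln(486.0/0.0393) = 9.4227, ln(32.8/0.0393) = 6.7270
V₂ = 12.0 × 9.4227/6.7270 = 12.0 × 1.4007 = 16.8089 m/s

16.81 m/s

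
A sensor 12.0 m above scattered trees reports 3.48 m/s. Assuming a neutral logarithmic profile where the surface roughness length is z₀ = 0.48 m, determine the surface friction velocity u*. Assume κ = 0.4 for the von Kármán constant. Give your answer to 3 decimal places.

u* ≈ 0.432 m/s

Log law: V(z) = (u*/κ) · ln(z/z₀) ⇒ u* = κ · V / ln(z/z₀)
u* = 0.4 × 3.48 / ln(12.0/0.48) = 0.4 × 3.48 / 3.2189
   = 1.3920 / 3.2189 = 0.4324 m/s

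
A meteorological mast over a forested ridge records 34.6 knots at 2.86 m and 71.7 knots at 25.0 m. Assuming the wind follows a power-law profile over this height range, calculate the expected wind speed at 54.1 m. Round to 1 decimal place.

92.9 knots

First find α: α = ln(V₂/V₁)/ln(z₂/z₁) = ln(71.7/34.6)/ln(25.0/2.86) = 0.72864/2.16805 = 0.3361
Extrapolate from 25.0 m to 54.1 m: V₃ = 71.7 × (54.1/25.0)^0.3361 = 71.7 × 1.2962 = 92.9377 knots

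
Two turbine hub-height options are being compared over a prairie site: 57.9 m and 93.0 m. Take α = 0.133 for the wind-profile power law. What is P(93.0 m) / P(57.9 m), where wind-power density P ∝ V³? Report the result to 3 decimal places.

1.208

Speed ratio: V_B/V_A = (z_B/z_A)^α = (93.0/57.9)^0.133 = (1.6062)^0.133 = 1.06505
Power-density ratio: P_B/P_A = (V_B/V_A)³ = (1.06505)³ = 1.20814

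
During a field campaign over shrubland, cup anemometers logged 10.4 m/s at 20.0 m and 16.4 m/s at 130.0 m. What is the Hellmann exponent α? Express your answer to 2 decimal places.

α ≈ 0.24

Power law: V₂/V₁ = (z₂/z₁)^α ⇒ α = ln(V₂/V₁) / ln(z₂/z₁)
α = ln(16.4/10.4) / ln(130.0/20.0) = ln(1.5769) / ln(6.5000)
  = 0.45548 / 1.87180 = 0.24334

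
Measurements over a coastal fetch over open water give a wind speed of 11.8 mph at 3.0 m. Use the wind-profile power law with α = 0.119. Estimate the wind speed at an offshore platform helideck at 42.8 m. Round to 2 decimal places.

16.19 mph

Power-law profile: V₂ = V₁ · (z₂/z₁)^α
V₂ = 11.8 × (42.8/3.0)^0.119 = 11.8 × (14.2667)^0.119
    = 11.8 × 1.3720 = 16.1900 mph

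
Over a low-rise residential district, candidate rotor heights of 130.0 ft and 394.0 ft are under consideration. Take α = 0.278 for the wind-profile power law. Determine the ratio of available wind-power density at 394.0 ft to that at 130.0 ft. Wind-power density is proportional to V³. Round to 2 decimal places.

Speed ratio: V_B/V_A = (z_B/z_A)^α = (394.0/130.0)^0.278 = (3.0308)^0.278 = 1.36104
Power-density ratio: P_B/P_A = (V_B/V_A)³ = (1.36104)³ = 2.52125

2.52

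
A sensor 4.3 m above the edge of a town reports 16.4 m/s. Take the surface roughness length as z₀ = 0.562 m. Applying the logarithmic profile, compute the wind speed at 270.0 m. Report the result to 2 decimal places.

49.76 m/s

Log law: V(z) ∝ ln(z/z₀), so V₂/V₁ = ln(z₂/z₀) / ln(z₁/z₀).
ln(270.0/0.562) = 6.1747, ln(4.3/0.562) = 2.0349
V₂ = 16.4 × 6.1747/2.0349 = 16.4 × 3.0344 = 49.7647 m/s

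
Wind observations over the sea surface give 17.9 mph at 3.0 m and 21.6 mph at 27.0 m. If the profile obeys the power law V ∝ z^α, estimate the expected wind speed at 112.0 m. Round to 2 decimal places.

First find α: α = ln(V₂/V₁)/ln(z₂/z₁) = ln(21.6/17.9)/ln(27.0/3.0) = 0.18789/2.19722 = 0.0855
Extrapolate from 27.0 m to 112.0 m: V₃ = 21.6 × (112.0/27.0)^0.0855 = 21.6 × 1.1294 = 24.3943 mph

24.39 mph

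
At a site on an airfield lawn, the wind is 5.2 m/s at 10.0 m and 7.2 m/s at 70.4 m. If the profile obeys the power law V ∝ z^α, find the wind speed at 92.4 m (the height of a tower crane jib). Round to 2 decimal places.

7.53 m/s

First find α: α = ln(V₂/V₁)/ln(z₂/z₁) = ln(7.2/5.2)/ln(70.4/10.0) = 0.32542/1.95161 = 0.1667
Extrapolate from 70.4 m to 92.4 m: V₃ = 7.2 × (92.4/70.4)^0.1667 = 7.2 × 1.0464 = 7.5340 m/s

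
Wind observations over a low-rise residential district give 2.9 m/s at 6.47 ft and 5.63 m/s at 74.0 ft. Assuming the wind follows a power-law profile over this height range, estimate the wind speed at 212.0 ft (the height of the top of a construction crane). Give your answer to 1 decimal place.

First find α: α = ln(V₂/V₁)/ln(z₂/z₁) = ln(5.63/2.9)/ln(74.0/6.47) = 0.66340/2.43689 = 0.2722
Extrapolate from 74.0 ft to 212.0 ft: V₃ = 5.63 × (212.0/74.0)^0.2722 = 5.63 × 1.3318 = 7.4980 m/s

7.5 m/s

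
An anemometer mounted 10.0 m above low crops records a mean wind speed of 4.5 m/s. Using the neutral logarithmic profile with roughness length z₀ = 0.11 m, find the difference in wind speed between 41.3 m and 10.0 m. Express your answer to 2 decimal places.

1.42 m/s

Log law: V₂ = V₁ · ln(z₂/z₀)/ln(z₁/z₀) = 4.5 × 5.9281/4.5099 = 5.9152 m/s
ΔV = 5.9152 − 4.5 = 1.4152 m/s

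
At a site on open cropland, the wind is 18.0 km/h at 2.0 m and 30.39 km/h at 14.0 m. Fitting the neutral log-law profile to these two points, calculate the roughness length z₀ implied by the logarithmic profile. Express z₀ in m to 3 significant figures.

z₀ ≈ 0.118 m

Log law: V(z) ∝ ln(z/z₀). With r = V₁/V₂ = 18.0/30.39 = 0.59230,
r · ln(z₂/z₀) = ln(z₁/z₀) ⇒ ln z₀ = (ln z₁ − r·ln z₂)/(1 − r)
ln z₀ = (0.69315 − 0.59230×2.63906) / 0.40770 = -2.1338
z₀ = exp(-2.1338) = 0.1184 m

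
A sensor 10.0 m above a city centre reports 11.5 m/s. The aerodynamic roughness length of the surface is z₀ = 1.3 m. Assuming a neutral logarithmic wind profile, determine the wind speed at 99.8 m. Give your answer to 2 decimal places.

Log law: V(z) ∝ ln(z/z₀), so V₂/V₁ = ln(z₂/z₀) / ln(z₁/z₀).
ln(99.8/1.3) = 4.3408, ln(10.0/1.3) = 2.0402
V₂ = 11.5 × 4.3408/2.0402 = 11.5 × 2.1276 = 24.4676 m/s

24.47 m/s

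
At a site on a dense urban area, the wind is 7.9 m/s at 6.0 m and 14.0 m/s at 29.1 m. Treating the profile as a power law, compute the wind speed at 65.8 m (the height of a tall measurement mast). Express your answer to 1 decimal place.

First find α: α = ln(V₂/V₁)/ln(z₂/z₁) = ln(14.0/7.9)/ln(29.1/6.0) = 0.57219/1.57898 = 0.3624
Extrapolate from 29.1 m to 65.8 m: V₃ = 14.0 × (65.8/29.1)^0.3624 = 14.0 × 1.3440 = 18.8162 m/s

18.8 m/s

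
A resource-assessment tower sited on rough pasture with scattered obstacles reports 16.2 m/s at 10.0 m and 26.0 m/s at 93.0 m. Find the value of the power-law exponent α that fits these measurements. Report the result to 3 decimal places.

α ≈ 0.212

Power law: V₂/V₁ = (z₂/z₁)^α ⇒ α = ln(V₂/V₁) / ln(z₂/z₁)
α = ln(26.0/16.2) / ln(93.0/10.0) = ln(1.6049) / ln(9.3000)
  = 0.47309 / 2.23001 = 0.21214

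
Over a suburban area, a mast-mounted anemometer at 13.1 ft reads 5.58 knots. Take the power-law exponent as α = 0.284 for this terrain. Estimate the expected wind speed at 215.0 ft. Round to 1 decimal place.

12.4 knots

Power-law profile: V₂ = V₁ · (z₂/z₁)^α
V₂ = 5.58 × (215.0/13.1)^0.284 = 5.58 × (16.4122)^0.284
    = 5.58 × 2.2136 = 12.3521 knots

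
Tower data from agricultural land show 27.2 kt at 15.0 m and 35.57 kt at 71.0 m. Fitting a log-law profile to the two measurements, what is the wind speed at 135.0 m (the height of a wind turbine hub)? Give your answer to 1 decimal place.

39.0 kt

Log law: V ∝ ln(z/z₀). From the pair, with r = V₁/V₂ = 0.76469,
ln z₀ = (ln z₁ − r·ln z₂)/(1 − r) = (2.7081 − 0.76469×4.2627)/0.23531 = -2.3440 → z₀ = 0.09594 m
V₃ = V₁ · ln(z₃/z₀)/ln(z₁/z₀) = 27.2 × 7.2493/5.0521 = 39.0297 kt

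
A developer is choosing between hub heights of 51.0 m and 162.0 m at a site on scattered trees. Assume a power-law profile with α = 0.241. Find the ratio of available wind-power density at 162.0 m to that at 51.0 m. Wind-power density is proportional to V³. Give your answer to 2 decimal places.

Speed ratio: V_B/V_A = (z_B/z_A)^α = (162.0/51.0)^0.241 = (3.1765)^0.241 = 1.32120
Power-density ratio: P_B/P_A = (V_B/V_A)³ = (1.32120)³ = 2.30625

2.31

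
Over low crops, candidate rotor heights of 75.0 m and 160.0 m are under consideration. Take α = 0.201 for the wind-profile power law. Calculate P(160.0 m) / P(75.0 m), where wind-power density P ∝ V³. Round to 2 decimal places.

Speed ratio: V_B/V_A = (z_B/z_A)^α = (160.0/75.0)^0.201 = (2.1333)^0.201 = 1.16450
Power-density ratio: P_B/P_A = (V_B/V_A)³ = (1.16450)³ = 1.57915

1.58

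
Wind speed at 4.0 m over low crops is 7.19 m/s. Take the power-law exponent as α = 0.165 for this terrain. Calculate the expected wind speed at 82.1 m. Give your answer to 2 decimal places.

Power-law profile: V₂ = V₁ · (z₂/z₁)^α
V₂ = 7.19 × (82.1/4.0)^0.165 = 7.19 × (20.5250)^0.165
    = 7.19 × 1.6464 = 11.8374 m/s

11.84 m/s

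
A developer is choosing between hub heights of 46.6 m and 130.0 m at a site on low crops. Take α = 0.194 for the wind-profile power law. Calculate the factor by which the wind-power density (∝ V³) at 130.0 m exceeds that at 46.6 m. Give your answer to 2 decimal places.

1.82

Speed ratio: V_B/V_A = (z_B/z_A)^α = (130.0/46.6)^0.194 = (2.7897)^0.194 = 1.22022
Power-density ratio: P_B/P_A = (V_B/V_A)³ = (1.22022)³ = 1.81683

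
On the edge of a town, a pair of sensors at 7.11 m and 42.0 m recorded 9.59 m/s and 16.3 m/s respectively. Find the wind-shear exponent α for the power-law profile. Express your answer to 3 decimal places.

α ≈ 0.299

Power law: V₂/V₁ = (z₂/z₁)^α ⇒ α = ln(V₂/V₁) / ln(z₂/z₁)
α = ln(16.3/9.59) / ln(42.0/7.11) = ln(1.6997) / ln(5.9072)
  = 0.53044 / 1.77617 = 0.29865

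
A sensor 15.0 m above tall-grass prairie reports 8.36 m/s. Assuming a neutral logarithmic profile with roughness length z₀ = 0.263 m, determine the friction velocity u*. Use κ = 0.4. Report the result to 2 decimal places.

u* ≈ 0.83 m/s

Log law: V(z) = (u*/κ) · ln(z/z₀) ⇒ u* = κ · V / ln(z/z₀)
u* = 0.4 × 8.36 / ln(15.0/0.263) = 0.4 × 8.36 / 4.0437
   = 3.3440 / 4.0437 = 0.8270 m/s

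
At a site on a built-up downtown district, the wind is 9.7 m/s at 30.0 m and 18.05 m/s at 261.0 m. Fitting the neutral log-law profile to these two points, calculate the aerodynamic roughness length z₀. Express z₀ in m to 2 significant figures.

z₀ ≈ 2.4 m

Log law: V(z) ∝ ln(z/z₀). With r = V₁/V₂ = 9.7/18.05 = 0.53740,
r · ln(z₂/z₀) = ln(z₁/z₀) ⇒ ln z₀ = (ln z₁ − r·ln z₂)/(1 − r)
ln z₀ = (3.40120 − 0.53740×5.56452) / 0.46260 = 0.8881
z₀ = exp(0.8881) = 2.431 m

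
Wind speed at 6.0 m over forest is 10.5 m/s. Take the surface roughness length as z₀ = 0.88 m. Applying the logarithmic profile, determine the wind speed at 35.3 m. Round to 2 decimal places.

Log law: V(z) ∝ ln(z/z₀), so V₂/V₁ = ln(z₂/z₀) / ln(z₁/z₀).
ln(35.3/0.88) = 3.6917, ln(6.0/0.88) = 1.9196
V₂ = 10.5 × 3.6917/1.9196 = 10.5 × 1.9232 = 20.1934 m/s

20.19 m/s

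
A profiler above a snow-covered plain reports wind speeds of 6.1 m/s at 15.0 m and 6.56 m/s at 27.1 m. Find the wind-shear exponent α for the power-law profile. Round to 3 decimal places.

α ≈ 0.123

Power law: V₂/V₁ = (z₂/z₁)^α ⇒ α = ln(V₂/V₁) / ln(z₂/z₁)
α = ln(6.56/6.1) / ln(27.1/15.0) = ln(1.0754) / ln(1.8067)
  = 0.07270 / 0.59148 = 0.12291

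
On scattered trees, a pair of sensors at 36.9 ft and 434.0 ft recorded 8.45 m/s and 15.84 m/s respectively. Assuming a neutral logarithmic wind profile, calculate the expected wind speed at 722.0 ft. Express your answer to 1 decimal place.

17.4 m/s

Log law: V ∝ ln(z/z₀). From the pair, with r = V₁/V₂ = 0.53346,
ln z₀ = (ln z₁ − r·ln z₂)/(1 − r) = (3.6082 − 0.53346×6.0730)/0.46654 = 0.7898 → z₀ = 2.203 ft
V₃ = V₁ · ln(z₃/z₀)/ln(z₁/z₀) = 8.45 × 5.7922/2.8184 = 17.3660 m/s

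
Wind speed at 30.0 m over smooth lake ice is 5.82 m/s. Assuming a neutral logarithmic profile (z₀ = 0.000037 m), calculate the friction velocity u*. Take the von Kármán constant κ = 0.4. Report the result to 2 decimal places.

u* ≈ 0.17 m/s

Log law: V(z) = (u*/κ) · ln(z/z₀) ⇒ u* = κ · V / ln(z/z₀)
u* = 0.4 × 5.82 / ln(30.0/0.000037) = 0.4 × 5.82 / 13.6058
   = 2.3280 / 13.6058 = 0.1711 m/s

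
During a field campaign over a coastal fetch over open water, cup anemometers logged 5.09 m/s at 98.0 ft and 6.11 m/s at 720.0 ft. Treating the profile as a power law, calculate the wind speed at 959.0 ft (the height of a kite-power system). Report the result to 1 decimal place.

6.3 m/s

First find α: α = ln(V₂/V₁)/ln(z₂/z₁) = ln(6.11/5.09)/ln(720.0/98.0) = 0.18265/1.99428 = 0.0916
Extrapolate from 720.0 ft to 959.0 ft: V₃ = 6.11 × (959.0/720.0)^0.0916 = 6.11 × 1.0266 = 6.2725 m/s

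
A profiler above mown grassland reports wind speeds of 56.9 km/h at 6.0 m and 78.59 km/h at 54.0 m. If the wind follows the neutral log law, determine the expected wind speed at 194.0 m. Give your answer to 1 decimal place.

91.2 km/h

Log law: V ∝ ln(z/z₀). From the pair, with r = V₁/V₂ = 0.72401,
ln z₀ = (ln z₁ − r·ln z₂)/(1 − r) = (1.7918 − 0.72401×3.9890)/0.27599 = -3.9723 → z₀ = 0.01883 m
V₃ = V₁ · ln(z₃/z₀)/ln(z₁/z₀) = 56.9 × 9.2401/5.7640 = 91.2145 km/h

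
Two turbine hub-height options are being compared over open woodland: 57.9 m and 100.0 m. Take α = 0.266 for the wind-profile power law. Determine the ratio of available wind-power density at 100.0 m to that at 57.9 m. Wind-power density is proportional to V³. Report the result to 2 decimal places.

Speed ratio: V_B/V_A = (z_B/z_A)^α = (100.0/57.9)^0.266 = (1.7271)^0.266 = 1.15645
Power-density ratio: P_B/P_A = (V_B/V_A)³ = (1.15645)³ = 1.54662

1.55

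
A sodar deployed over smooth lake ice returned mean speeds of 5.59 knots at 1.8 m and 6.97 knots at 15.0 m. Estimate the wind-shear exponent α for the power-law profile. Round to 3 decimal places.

α ≈ 0.104

Power law: V₂/V₁ = (z₂/z₁)^α ⇒ α = ln(V₂/V₁) / ln(z₂/z₁)
α = ln(6.97/5.59) / ln(15.0/1.8) = ln(1.2469) / ln(8.3333)
  = 0.22064 / 2.12026 = 0.10406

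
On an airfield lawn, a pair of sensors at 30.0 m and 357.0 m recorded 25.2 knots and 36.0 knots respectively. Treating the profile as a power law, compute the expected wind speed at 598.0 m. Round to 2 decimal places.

First find α: α = ln(V₂/V₁)/ln(z₂/z₁) = ln(36.0/25.2)/ln(357.0/30.0) = 0.35667/2.47654 = 0.1440
Extrapolate from 357.0 m to 598.0 m: V₃ = 36.0 × (598.0/357.0)^0.1440 = 36.0 × 1.0771 = 38.7765 knots

38.78 knots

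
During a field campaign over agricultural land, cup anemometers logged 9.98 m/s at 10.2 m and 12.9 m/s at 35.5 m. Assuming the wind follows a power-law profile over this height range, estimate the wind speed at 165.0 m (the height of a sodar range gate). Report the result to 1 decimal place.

17.7 m/s

First find α: α = ln(V₂/V₁)/ln(z₂/z₁) = ln(12.9/9.98)/ln(35.5/10.2) = 0.25664/1.24714 = 0.2058
Extrapolate from 35.5 m to 165.0 m: V₃ = 12.9 × (165.0/35.5)^0.2058 = 12.9 × 1.3719 = 17.6971 m/s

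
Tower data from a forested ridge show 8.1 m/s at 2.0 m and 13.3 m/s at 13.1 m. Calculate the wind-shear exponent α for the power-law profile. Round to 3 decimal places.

Power law: V₂/V₁ = (z₂/z₁)^α ⇒ α = ln(V₂/V₁) / ln(z₂/z₁)
α = ln(13.3/8.1) / ln(13.1/2.0) = ln(1.6420) / ln(6.5500)
  = 0.49590 / 1.87947 = 0.26385

α ≈ 0.264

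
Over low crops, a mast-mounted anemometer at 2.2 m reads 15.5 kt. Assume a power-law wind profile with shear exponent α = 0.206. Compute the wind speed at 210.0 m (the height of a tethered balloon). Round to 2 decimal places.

Power-law profile: V₂ = V₁ · (z₂/z₁)^α
V₂ = 15.5 × (210.0/2.2)^0.206 = 15.5 × (95.4545)^0.206
    = 15.5 × 2.5576 = 39.6433 kt

39.64 kt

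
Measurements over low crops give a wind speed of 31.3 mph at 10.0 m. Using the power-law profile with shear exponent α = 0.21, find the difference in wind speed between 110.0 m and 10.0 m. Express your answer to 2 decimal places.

Power law: V₂ = V₁ · (z₂/z₁)^α = 31.3 × (11.0000)^0.21 = 51.7889 mph
ΔV = 51.7889 − 31.3 = 20.4889 mph

20.49 mph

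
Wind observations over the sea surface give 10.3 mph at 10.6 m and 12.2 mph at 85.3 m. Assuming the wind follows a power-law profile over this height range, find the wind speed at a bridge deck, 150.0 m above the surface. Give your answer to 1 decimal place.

First find α: α = ln(V₂/V₁)/ln(z₂/z₁) = ln(12.2/10.3)/ln(85.3/10.6) = 0.16929/2.08532 = 0.0812
Extrapolate from 85.3 m to 150.0 m: V₃ = 12.2 × (150.0/85.3)^0.0812 = 12.2 × 1.0469 = 12.7721 mph

12.8 mph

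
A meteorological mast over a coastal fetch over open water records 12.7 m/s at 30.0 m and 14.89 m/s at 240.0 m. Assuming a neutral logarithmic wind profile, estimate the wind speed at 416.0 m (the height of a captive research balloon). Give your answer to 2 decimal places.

15.47 m/s

Log law: V ∝ ln(z/z₀). From the pair, with r = V₁/V₂ = 0.85292,
ln z₀ = (ln z₁ − r·ln z₂)/(1 − r) = (3.4012 − 0.85292×5.4806)/0.14708 = -8.6577 → z₀ = 0.0001738 m
V₃ = V₁ · ln(z₃/z₀)/ln(z₁/z₀) = 12.7 × 14.6883/12.0589 = 15.4693 m/s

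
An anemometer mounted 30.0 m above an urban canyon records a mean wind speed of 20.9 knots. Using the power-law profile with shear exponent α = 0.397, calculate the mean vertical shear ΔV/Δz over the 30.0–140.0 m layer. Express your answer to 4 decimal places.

Power law: V₂ = V₁ · (z₂/z₁)^α = 20.9 × (4.6667)^0.397 = 38.5249 knots
ΔV/Δz = (38.5249 − 20.9)/(140.0 − 30.0) = 17.6249/110.0000 = 0.16023 knots/m

0.1602 knots/m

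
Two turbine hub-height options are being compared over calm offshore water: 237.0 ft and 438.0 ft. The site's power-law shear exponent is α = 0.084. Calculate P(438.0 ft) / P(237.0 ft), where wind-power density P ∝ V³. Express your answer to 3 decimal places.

1.167

Speed ratio: V_B/V_A = (z_B/z_A)^α = (438.0/237.0)^0.084 = (1.8481)^0.084 = 1.05294
Power-density ratio: P_B/P_A = (V_B/V_A)³ = (1.05294)³ = 1.16739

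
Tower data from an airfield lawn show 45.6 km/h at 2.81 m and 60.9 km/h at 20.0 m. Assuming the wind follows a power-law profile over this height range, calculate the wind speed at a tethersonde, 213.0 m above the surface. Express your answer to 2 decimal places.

86.31 km/h

First find α: α = ln(V₂/V₁)/ln(z₂/z₁) = ln(60.9/45.6)/ln(20.0/2.81) = 0.28933/1.96255 = 0.1474
Extrapolate from 20.0 m to 213.0 m: V₃ = 60.9 × (213.0/20.0)^0.1474 = 60.9 × 1.4173 = 86.3123 km/h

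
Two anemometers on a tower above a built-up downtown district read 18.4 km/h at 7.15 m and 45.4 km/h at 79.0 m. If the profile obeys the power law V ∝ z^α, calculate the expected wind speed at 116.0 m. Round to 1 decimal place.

52.5 km/h

First find α: α = ln(V₂/V₁)/ln(z₂/z₁) = ln(45.4/18.4)/ln(79.0/7.15) = 0.90316/2.40234 = 0.3760
Extrapolate from 79.0 m to 116.0 m: V₃ = 45.4 × (116.0/79.0)^0.3760 = 45.4 × 1.1554 = 52.4537 km/h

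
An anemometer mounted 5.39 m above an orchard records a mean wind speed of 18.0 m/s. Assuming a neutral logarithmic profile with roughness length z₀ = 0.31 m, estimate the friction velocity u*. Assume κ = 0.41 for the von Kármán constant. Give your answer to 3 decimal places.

u* ≈ 2.584 m/s

Log law: V(z) = (u*/κ) · ln(z/z₀) ⇒ u* = κ · V / ln(z/z₀)
u* = 0.41 × 18.0 / ln(5.39/0.31) = 0.41 × 18.0 / 2.8557
   = 7.3800 / 2.8557 = 2.5843 m/s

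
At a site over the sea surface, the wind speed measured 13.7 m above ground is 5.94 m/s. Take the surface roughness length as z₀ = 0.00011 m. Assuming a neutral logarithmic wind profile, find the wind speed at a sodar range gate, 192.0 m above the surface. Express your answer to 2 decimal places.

Log law: V(z) ∝ ln(z/z₀), so V₂/V₁ = ln(z₂/z₀) / ln(z₁/z₀).
ln(192.0/0.00011) = 14.3725, ln(13.7/0.00011) = 11.7324
V₂ = 5.94 × 14.3725/11.7324 = 5.94 × 1.2250 = 7.2767 m/s

7.28 m/s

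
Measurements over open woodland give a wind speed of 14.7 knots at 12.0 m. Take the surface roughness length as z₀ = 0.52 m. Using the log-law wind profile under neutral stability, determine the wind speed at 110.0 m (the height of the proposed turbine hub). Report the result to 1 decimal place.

Log law: V(z) ∝ ln(z/z₀), so V₂/V₁ = ln(z₂/z₀) / ln(z₁/z₀).
ln(110.0/0.52) = 5.3544, ln(12.0/0.52) = 3.1388
V₂ = 14.7 × 5.3544/3.1388 = 14.7 × 1.7059 = 25.0761 knots

25.1 knots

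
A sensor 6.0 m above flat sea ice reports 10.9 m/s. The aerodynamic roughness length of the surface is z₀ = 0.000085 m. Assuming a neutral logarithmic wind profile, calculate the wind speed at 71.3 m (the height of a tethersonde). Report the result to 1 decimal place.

Log law: V(z) ∝ ln(z/z₀), so V₂/V₁ = ln(z₂/z₀) / ln(z₁/z₀).
ln(71.3/0.000085) = 13.6398, ln(6.0/0.000085) = 11.1646
V₂ = 10.9 × 13.6398/11.1646 = 10.9 × 1.2217 = 13.3165 m/s

13.3 m/s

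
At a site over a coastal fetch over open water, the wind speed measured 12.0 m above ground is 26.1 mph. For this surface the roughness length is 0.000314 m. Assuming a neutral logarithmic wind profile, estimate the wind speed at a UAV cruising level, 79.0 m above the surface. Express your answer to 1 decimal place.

30.8 mph

Log law: V(z) ∝ ln(z/z₀), so V₂/V₁ = ln(z₂/z₀) / ln(z₁/z₀).
ln(79.0/0.000314) = 12.4356, ln(12.0/0.000314) = 10.5510
V₂ = 26.1 × 12.4356/10.5510 = 26.1 × 1.1786 = 30.7618 mph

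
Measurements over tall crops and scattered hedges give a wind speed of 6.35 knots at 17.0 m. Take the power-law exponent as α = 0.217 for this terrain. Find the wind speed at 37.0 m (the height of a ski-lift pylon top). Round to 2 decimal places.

7.52 knots

Power-law profile: V₂ = V₁ · (z₂/z₁)^α
V₂ = 6.35 × (37.0/17.0)^0.217 = 6.35 × (2.1765)^0.217
    = 6.35 × 1.1838 = 7.5174 knots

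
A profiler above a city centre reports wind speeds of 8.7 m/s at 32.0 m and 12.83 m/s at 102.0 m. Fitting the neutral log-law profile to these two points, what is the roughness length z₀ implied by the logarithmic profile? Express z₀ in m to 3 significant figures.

Log law: V(z) ∝ ln(z/z₀). With r = V₁/V₂ = 8.7/12.83 = 0.67810,
r · ln(z₂/z₀) = ln(z₁/z₀) ⇒ ln z₀ = (ln z₁ − r·ln z₂)/(1 − r)
ln z₀ = (3.46574 − 0.67810×4.62497) / 0.32190 = 1.0238
z₀ = exp(1.0238) = 2.784 m

z₀ ≈ 2.78 m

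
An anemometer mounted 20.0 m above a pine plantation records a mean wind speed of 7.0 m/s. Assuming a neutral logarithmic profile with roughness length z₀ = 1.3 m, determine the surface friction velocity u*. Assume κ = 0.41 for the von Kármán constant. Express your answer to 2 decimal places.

Log law: V(z) = (u*/κ) · ln(z/z₀) ⇒ u* = κ · V / ln(z/z₀)
u* = 0.41 × 7.0 / ln(20.0/1.3) = 0.41 × 7.0 / 2.7334
   = 2.8700 / 2.7334 = 1.0500 m/s

u* ≈ 1.05 m/s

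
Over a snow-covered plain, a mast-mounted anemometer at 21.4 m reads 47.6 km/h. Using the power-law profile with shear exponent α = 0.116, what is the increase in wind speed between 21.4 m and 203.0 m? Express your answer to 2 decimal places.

14.19 km/h

Power law: V₂ = V₁ · (z₂/z₁)^α = 47.6 × (9.4860)^0.116 = 61.7943 km/h
ΔV = 61.7943 − 47.6 = 14.1943 km/h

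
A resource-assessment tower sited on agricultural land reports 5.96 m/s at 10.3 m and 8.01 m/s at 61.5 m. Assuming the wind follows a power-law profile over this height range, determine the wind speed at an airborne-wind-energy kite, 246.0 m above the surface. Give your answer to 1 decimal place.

10.1 m/s

First find α: α = ln(V₂/V₁)/ln(z₂/z₁) = ln(8.01/5.96)/ln(61.5/10.3) = 0.29562/1.78689 = 0.1654
Extrapolate from 61.5 m to 246.0 m: V₃ = 8.01 × (246.0/61.5)^0.1654 = 8.01 × 1.2578 = 10.0748 m/s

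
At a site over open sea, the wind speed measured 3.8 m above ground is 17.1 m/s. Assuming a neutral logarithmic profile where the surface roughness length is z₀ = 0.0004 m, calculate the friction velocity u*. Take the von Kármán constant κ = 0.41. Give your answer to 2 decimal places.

u* ≈ 0.77 m/s

Log law: V(z) = (u*/κ) · ln(z/z₀) ⇒ u* = κ · V / ln(z/z₀)
u* = 0.41 × 17.1 / ln(3.8/0.0004) = 0.41 × 17.1 / 9.1590
   = 7.0110 / 9.1590 = 0.7655 m/s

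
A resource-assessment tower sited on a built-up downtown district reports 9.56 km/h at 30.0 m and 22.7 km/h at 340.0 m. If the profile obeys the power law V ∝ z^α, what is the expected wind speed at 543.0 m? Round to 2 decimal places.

26.82 km/h

First find α: α = ln(V₂/V₁)/ln(z₂/z₁) = ln(22.7/9.56)/ln(340.0/30.0) = 0.86478/2.42775 = 0.3562
Extrapolate from 340.0 m to 543.0 m: V₃ = 22.7 × (543.0/340.0)^0.3562 = 22.7 × 1.1815 = 26.8195 km/h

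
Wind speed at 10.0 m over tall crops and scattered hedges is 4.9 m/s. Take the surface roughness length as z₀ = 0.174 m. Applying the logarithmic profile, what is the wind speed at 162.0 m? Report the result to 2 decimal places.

Log law: V(z) ∝ ln(z/z₀), so V₂/V₁ = ln(z₂/z₀) / ln(z₁/z₀).
ln(162.0/0.174) = 6.8363, ln(10.0/0.174) = 4.0513
V₂ = 4.9 × 6.8363/4.0513 = 4.9 × 1.6874 = 8.2685 m/s

8.27 m/s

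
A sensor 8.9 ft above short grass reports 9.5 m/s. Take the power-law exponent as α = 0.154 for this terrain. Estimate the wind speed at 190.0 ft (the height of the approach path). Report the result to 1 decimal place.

Power-law profile: V₂ = V₁ · (z₂/z₁)^α
V₂ = 9.5 × (190.0/8.9)^0.154 = 9.5 × (21.3483)^0.154
    = 9.5 × 1.6022 = 15.2211 m/s

15.2 m/s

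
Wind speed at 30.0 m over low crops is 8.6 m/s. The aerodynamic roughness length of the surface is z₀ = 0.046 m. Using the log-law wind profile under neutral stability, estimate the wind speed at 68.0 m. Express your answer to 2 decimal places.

Log law: V(z) ∝ ln(z/z₀), so V₂/V₁ = ln(z₂/z₀) / ln(z₁/z₀).
ln(68.0/0.046) = 7.2986, ln(30.0/0.046) = 6.4803
V₂ = 8.6 × 7.2986/6.4803 = 8.6 × 1.1263 = 9.6860 m/s

9.69 m/s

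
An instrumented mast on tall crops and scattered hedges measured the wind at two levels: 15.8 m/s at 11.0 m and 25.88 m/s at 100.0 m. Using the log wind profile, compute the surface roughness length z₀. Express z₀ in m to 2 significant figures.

z₀ ≈ 0.35 m

Log law: V(z) ∝ ln(z/z₀). With r = V₁/V₂ = 15.8/25.88 = 0.61051,
r · ln(z₂/z₀) = ln(z₁/z₀) ⇒ ln z₀ = (ln z₁ − r·ln z₂)/(1 − r)
ln z₀ = (2.39790 − 0.61051×4.60517) / 0.38949 = -1.0619
z₀ = exp(-1.0619) = 0.3458 m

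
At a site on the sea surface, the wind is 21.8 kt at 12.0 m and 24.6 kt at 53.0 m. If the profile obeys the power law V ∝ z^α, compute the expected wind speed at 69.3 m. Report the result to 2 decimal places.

25.14 kt

First find α: α = ln(V₂/V₁)/ln(z₂/z₁) = ln(24.6/21.8)/ln(53.0/12.0) = 0.12084/1.48539 = 0.0814
Extrapolate from 53.0 m to 69.3 m: V₃ = 24.6 × (69.3/53.0)^0.0814 = 24.6 × 1.0221 = 25.1425 kt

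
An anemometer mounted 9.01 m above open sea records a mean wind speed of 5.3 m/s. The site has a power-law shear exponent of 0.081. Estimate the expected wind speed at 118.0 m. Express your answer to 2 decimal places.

Power-law profile: V₂ = V₁ · (z₂/z₁)^α
V₂ = 5.3 × (118.0/9.01)^0.081 = 5.3 × (13.0966)^0.081
    = 5.3 × 1.2317 = 6.5278 m/s

6.53 m/s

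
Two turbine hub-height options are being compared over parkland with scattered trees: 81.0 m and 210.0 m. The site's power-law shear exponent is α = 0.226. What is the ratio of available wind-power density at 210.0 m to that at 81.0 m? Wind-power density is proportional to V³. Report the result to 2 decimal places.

Speed ratio: V_B/V_A = (z_B/z_A)^α = (210.0/81.0)^0.226 = (2.5926)^0.226 = 1.24023
Power-density ratio: P_B/P_A = (V_B/V_A)³ = (1.24023)³ = 1.90771

1.91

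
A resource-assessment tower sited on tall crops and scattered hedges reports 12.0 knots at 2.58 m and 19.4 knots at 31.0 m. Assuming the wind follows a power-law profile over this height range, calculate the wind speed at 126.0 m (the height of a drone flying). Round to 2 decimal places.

First find α: α = ln(V₂/V₁)/ln(z₂/z₁) = ln(19.4/12.0)/ln(31.0/2.58) = 0.48037/2.48620 = 0.1932
Extrapolate from 31.0 m to 126.0 m: V₃ = 19.4 × (126.0/31.0)^0.1932 = 19.4 × 1.3112 = 25.4373 knots

25.44 knots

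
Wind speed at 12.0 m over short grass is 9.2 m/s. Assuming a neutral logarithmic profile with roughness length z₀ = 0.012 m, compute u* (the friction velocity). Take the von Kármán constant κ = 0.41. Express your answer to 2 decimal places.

Log law: V(z) = (u*/κ) · ln(z/z₀) ⇒ u* = κ · V / ln(z/z₀)
u* = 0.41 × 9.2 / ln(12.0/0.012) = 0.41 × 9.2 / 6.9078
   = 3.7720 / 6.9078 = 0.5461 m/s

u* ≈ 0.55 m/s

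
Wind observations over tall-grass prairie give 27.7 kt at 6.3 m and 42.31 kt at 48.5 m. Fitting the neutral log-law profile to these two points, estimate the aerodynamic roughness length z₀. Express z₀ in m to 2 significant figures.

Log law: V(z) ∝ ln(z/z₀). With r = V₁/V₂ = 27.7/42.31 = 0.65469,
r · ln(z₂/z₀) = ln(z₁/z₀) ⇒ ln z₀ = (ln z₁ − r·ln z₂)/(1 − r)
ln z₀ = (1.84055 − 0.65469×3.88156) / 0.34531 = -2.0291
z₀ = exp(-2.0291) = 0.1314 m

z₀ ≈ 0.13 m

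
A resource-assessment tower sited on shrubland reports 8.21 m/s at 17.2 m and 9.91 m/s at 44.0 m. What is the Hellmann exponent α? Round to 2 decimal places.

α ≈ 0.20

Power law: V₂/V₁ = (z₂/z₁)^α ⇒ α = ln(V₂/V₁) / ln(z₂/z₁)
α = ln(9.91/8.21) / ln(44.0/17.2) = ln(1.2071) / ln(2.5581)
  = 0.18819 / 0.93928 = 0.20036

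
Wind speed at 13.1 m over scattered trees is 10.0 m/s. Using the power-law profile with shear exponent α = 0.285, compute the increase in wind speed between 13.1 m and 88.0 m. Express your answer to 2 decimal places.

Power law: V₂ = V₁ · (z₂/z₁)^α = 10.0 × (6.7176)^0.285 = 17.2090 m/s
ΔV = 17.2090 − 10.0 = 7.2090 m/s

7.21 m/s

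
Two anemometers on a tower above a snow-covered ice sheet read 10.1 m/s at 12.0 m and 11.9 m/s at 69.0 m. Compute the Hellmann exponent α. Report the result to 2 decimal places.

Power law: V₂/V₁ = (z₂/z₁)^α ⇒ α = ln(V₂/V₁) / ln(z₂/z₁)
α = ln(11.9/10.1) / ln(69.0/12.0) = ln(1.1782) / ln(5.7500)
  = 0.16400 / 1.74920 = 0.09376

α ≈ 0.09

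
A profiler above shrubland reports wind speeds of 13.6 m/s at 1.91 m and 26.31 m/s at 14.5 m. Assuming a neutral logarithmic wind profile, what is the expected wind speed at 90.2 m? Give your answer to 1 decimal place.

Log law: V ∝ ln(z/z₀). From the pair, with r = V₁/V₂ = 0.51691,
ln z₀ = (ln z₁ − r·ln z₂)/(1 − r) = (0.6471 − 0.51691×2.6741)/0.48309 = -1.5219 → z₀ = 0.2183 m
V₃ = V₁ · ln(z₃/z₀)/ln(z₁/z₀) = 13.6 × 6.0239/2.1690 = 37.7712 m/s

37.8 m/s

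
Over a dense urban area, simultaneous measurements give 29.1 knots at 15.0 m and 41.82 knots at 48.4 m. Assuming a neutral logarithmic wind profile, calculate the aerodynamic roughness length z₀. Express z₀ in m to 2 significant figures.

Log law: V(z) ∝ ln(z/z₀). With r = V₁/V₂ = 29.1/41.82 = 0.69584,
r · ln(z₂/z₀) = ln(z₁/z₀) ⇒ ln z₀ = (ln z₁ − r·ln z₂)/(1 − r)
ln z₀ = (2.70805 − 0.69584×3.87950) / 0.30416 = 0.0281
z₀ = exp(0.0281) = 1.028 m

z₀ ≈ 1.0 m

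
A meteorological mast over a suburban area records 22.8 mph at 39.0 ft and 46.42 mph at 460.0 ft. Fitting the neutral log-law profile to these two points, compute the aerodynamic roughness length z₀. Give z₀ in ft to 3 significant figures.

Log law: V(z) ∝ ln(z/z₀). With r = V₁/V₂ = 22.8/46.42 = 0.49117,
r · ln(z₂/z₀) = ln(z₁/z₀) ⇒ ln z₀ = (ln z₁ − r·ln z₂)/(1 − r)
ln z₀ = (3.66356 − 0.49117×6.13123) / 0.50883 = 1.2816
z₀ = exp(1.2816) = 3.602 ft

z₀ ≈ 3.60 ft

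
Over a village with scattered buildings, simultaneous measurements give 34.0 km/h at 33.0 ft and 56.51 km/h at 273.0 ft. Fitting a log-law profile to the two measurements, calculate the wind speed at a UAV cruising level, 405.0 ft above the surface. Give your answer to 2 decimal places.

Log law: V ∝ ln(z/z₀). From the pair, with r = V₁/V₂ = 0.60166,
ln z₀ = (ln z₁ − r·ln z₂)/(1 − r) = (3.4965 − 0.60166×5.6095)/0.39834 = 0.3050 → z₀ = 1.357 ft
V₃ = V₁ · ln(z₃/z₀)/ln(z₁/z₀) = 34.0 × 5.6989/3.1915 = 60.7118 km/h

60.71 km/h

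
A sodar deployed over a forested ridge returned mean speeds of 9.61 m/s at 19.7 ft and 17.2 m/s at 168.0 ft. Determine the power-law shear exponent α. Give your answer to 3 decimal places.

α ≈ 0.272

Power law: V₂/V₁ = (z₂/z₁)^α ⇒ α = ln(V₂/V₁) / ln(z₂/z₁)
α = ln(17.2/9.61) / ln(168.0/19.7) = ln(1.7898) / ln(8.5279)
  = 0.58211 / 2.14335 = 0.27159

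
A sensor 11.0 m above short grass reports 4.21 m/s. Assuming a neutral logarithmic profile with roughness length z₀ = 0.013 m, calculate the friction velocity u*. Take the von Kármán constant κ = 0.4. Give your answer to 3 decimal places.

Log law: V(z) = (u*/κ) · ln(z/z₀) ⇒ u* = κ · V / ln(z/z₀)
u* = 0.4 × 4.21 / ln(11.0/0.013) = 0.4 × 4.21 / 6.7407
   = 1.6840 / 6.7407 = 0.2498 m/s

u* ≈ 0.250 m/s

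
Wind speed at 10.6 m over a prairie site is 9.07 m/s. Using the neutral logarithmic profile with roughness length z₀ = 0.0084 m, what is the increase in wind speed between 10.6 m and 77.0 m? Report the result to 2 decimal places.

Log law: V₂ = V₁ · ln(z₂/z₀)/ln(z₁/z₀) = 9.07 × 9.1233/7.1404 = 11.5888 m/s
ΔV = 11.5888 − 9.07 = 2.5188 m/s

2.52 m/s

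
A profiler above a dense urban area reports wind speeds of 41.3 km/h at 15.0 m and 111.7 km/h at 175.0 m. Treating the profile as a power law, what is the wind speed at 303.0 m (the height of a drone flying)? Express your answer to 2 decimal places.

139.51 km/h

First find α: α = ln(V₂/V₁)/ln(z₂/z₁) = ln(111.7/41.3)/ln(175.0/15.0) = 0.99495/2.45674 = 0.4050
Extrapolate from 175.0 m to 303.0 m: V₃ = 111.7 × (303.0/175.0)^0.4050 = 111.7 × 1.2490 = 139.5098 km/h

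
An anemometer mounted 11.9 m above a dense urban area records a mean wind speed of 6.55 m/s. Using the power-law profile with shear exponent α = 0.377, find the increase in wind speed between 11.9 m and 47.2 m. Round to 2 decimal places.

4.46 m/s

Power law: V₂ = V₁ · (z₂/z₁)^α = 6.55 × (3.9664)^0.377 = 11.0112 m/s
ΔV = 11.0112 − 6.55 = 4.4612 m/s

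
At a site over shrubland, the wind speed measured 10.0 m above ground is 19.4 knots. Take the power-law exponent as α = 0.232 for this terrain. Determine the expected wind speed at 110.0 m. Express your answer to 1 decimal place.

Power-law profile: V₂ = V₁ · (z₂/z₁)^α
V₂ = 19.4 × (110.0/10.0)^0.232 = 19.4 × (11.0000)^0.232
    = 19.4 × 1.7442 = 33.8380 knots

33.8 knots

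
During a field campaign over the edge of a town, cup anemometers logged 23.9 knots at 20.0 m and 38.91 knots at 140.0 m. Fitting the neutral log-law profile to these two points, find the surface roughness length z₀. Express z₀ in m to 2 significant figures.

z₀ ≈ 0.90 m

Log law: V(z) ∝ ln(z/z₀). With r = V₁/V₂ = 23.9/38.91 = 0.61424,
r · ln(z₂/z₀) = ln(z₁/z₀) ⇒ ln z₀ = (ln z₁ − r·ln z₂)/(1 − r)
ln z₀ = (2.99573 − 0.61424×4.94164) / 0.38576 = -0.1027
z₀ = exp(-0.1027) = 0.9024 m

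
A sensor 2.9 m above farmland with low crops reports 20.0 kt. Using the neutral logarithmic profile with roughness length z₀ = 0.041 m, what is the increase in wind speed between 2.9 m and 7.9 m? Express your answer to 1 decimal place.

4.7 kt

Log law: V₂ = V₁ · ln(z₂/z₀)/ln(z₁/z₀) = 20.0 × 5.2610/4.2589 = 24.7062 kt
ΔV = 24.7062 − 20.0 = 4.7062 kt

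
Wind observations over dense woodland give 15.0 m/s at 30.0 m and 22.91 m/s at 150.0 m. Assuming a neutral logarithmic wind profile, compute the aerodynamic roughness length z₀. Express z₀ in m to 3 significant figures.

z₀ ≈ 1.42 m

Log law: V(z) ∝ ln(z/z₀). With r = V₁/V₂ = 15.0/22.91 = 0.65474,
r · ln(z₂/z₀) = ln(z₁/z₀) ⇒ ln z₀ = (ln z₁ − r·ln z₂)/(1 − r)
ln z₀ = (3.40120 − 0.65474×5.01064) / 0.34526 = 0.3492
z₀ = exp(0.3492) = 1.418 m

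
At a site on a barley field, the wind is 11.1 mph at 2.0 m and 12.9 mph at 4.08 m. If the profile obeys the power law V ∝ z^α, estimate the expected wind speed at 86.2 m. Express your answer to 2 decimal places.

First find α: α = ln(V₂/V₁)/ln(z₂/z₁) = ln(12.9/11.1)/ln(4.08/2.0) = 0.15028/0.71295 = 0.2108
Extrapolate from 4.08 m to 86.2 m: V₃ = 12.9 × (86.2/4.08)^0.2108 = 12.9 × 1.9022 = 24.5388 mph

24.54 mph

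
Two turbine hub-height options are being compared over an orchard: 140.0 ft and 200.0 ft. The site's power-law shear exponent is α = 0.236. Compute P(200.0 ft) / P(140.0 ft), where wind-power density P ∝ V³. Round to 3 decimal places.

Speed ratio: V_B/V_A = (z_B/z_A)^α = (200.0/140.0)^0.236 = (1.4286)^0.236 = 1.08782
Power-density ratio: P_B/P_A = (V_B/V_A)³ = (1.08782)³ = 1.28727

1.287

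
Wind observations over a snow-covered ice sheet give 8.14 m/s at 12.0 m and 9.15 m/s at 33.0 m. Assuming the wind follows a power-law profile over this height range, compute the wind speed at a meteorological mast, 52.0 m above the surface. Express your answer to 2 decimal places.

First find α: α = ln(V₂/V₁)/ln(z₂/z₁) = ln(9.15/8.14)/ln(33.0/12.0) = 0.11696/1.01160 = 0.1156
Extrapolate from 33.0 m to 52.0 m: V₃ = 9.15 × (52.0/33.0)^0.1156 = 9.15 × 1.0540 = 9.6440 m/s

9.64 m/s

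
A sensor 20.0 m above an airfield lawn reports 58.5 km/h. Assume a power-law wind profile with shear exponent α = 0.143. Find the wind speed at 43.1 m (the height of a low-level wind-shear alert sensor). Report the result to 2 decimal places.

Power-law profile: V₂ = V₁ · (z₂/z₁)^α
V₂ = 58.5 × (43.1/20.0)^0.143 = 58.5 × (2.1550)^0.143
    = 58.5 × 1.1160 = 65.2888 km/h

65.29 km/h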